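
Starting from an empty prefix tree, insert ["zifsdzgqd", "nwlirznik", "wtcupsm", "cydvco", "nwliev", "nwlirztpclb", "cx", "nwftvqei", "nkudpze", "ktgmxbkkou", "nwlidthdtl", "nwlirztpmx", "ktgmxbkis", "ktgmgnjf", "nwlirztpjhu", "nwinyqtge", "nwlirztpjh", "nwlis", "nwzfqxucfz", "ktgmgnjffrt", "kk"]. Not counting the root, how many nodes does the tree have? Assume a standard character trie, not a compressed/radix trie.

Count nodes per top-level branch (shared prefixes stored once):
  'c'-branch (cx, cydvco): 7 nodes
  'k'-branch (kk, ktgmgnjf, ktgmgnjffrt, ktgmxbkis, ktgmxbkkou): 20 nodes
  'n'-branch (nkudpze, nwftvqei, nwinyqtge, nwlidthdtl, nwliev, nwlirznik, nwlirztpclb, nwlirztpjh, nwlirztpjhu, nwlirztpmx, nwlis, nwzfqxucfz): 55 nodes
  'w'-branch (wtcupsm): 7 nodes
  'z'-branch (zifsdzgqd): 9 nodes
Sum: 98

98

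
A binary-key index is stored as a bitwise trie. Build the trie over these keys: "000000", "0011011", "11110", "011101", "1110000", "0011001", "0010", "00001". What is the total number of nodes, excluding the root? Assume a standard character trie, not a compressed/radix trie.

29

Count nodes per top-level branch (shared prefixes stored once):
  '0'-branch (000000, 00001, 0010, 0011001, 0011011, 011101): 20 nodes
  '1'-branch (1110000, 11110): 9 nodes
Sum: 29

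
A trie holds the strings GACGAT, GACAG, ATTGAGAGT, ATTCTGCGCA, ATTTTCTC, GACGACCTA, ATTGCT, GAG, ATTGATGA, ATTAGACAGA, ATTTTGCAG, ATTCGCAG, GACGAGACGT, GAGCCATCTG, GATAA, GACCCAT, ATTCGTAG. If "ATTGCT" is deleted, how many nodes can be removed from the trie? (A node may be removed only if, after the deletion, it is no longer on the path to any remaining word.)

After clearing the end-marker at "ATTGCT", prune upward until reaching a node still needed by another word.
The suffix "CT" (2 nodes) is used only by "ATTGCT"; the node for "ATTG" still has the child "A", so pruning stops there.
Nodes removed: 2

2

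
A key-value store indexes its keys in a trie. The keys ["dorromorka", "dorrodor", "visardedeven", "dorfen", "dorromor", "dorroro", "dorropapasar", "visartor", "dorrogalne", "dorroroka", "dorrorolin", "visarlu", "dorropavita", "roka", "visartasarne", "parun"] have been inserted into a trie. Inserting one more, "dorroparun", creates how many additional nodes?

Walking "dorroparun" from the root, the first 7 characters ("dorropa") follow existing edges; "r" is the first miss.
Each of the 3 remaining characters creates one node.

3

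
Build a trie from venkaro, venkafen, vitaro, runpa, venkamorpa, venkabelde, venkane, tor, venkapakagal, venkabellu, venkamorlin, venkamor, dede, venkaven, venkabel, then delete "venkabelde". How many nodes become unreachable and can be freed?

Walk "venkabelde" from the leaf back toward the root, removing each node that no remaining word uses.
The suffix "de" (2 nodes) is used only by "venkabelde"; the node for "venkabel" still has the child "l", so pruning stops there.
Nodes removed: 2

2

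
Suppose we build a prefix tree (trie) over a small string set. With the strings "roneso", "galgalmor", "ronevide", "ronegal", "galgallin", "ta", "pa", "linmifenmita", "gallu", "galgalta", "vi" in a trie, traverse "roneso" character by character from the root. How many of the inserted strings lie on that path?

Check each prefix of "roneso" against the stored set — each match is an end-marker on the path.
Prefixes of the query that are stored words: "roneso"
Count: 1

1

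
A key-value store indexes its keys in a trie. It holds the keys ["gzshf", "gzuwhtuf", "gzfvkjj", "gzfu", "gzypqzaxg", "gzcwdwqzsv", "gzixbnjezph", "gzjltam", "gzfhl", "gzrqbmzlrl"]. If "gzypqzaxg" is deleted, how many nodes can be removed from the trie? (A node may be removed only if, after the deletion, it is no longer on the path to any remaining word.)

After clearing the end-marker at "gzypqzaxg", prune upward until reaching a node still needed by another word.
The suffix "ypqzaxg" (7 nodes) is used only by "gzypqzaxg"; the node for "gz" still has the child "s", so pruning stops there.
Nodes removed: 7

7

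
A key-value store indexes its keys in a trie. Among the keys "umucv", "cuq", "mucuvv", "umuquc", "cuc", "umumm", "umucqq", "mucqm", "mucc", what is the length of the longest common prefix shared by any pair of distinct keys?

4

Equivalently: take the maximum, over all pairs, of their longest common prefix length.
"umucqq" and "umucv" agree on "umuc" (4 characters) before diverging; nothing deeper is shared.
Longest shared-prefix length: 4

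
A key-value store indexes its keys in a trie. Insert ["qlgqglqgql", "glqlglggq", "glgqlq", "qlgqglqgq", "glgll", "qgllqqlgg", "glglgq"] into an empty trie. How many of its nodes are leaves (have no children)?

6

A leaf is a node with no children — equivalently, the end of a word that is not a proper prefix of any other stored word.
Those words: "glglgq", "glgll", "glgqlq", "glqlglggq", "qgllqqlgg", "qlgqglqgql"
Leaf count: 6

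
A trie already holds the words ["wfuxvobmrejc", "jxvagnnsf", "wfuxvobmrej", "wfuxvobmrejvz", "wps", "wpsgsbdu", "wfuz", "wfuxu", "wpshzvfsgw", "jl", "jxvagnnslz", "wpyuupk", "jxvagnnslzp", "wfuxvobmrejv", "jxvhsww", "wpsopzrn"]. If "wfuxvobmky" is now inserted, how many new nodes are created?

2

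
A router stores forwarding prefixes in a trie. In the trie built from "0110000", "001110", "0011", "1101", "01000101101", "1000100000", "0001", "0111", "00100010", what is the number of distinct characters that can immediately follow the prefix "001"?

Follow the path "001" to its node, then look at its outgoing edges.
Characters that immediately follow "001" among the stored strings: {0, 1}.
That node has 2 child edges.

2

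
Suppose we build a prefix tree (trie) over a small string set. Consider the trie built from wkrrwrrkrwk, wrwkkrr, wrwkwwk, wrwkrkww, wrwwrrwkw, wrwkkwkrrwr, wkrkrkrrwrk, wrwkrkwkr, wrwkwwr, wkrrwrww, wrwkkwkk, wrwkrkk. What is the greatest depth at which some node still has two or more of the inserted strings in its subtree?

Equivalently: take the maximum, over all pairs, of their longest common prefix length.
"wrwkkwkk" and "wrwkkwkrrwr" agree on "wrwkkwk" (7 characters) before diverging; nothing deeper is shared.
Longest shared-prefix length: 7

7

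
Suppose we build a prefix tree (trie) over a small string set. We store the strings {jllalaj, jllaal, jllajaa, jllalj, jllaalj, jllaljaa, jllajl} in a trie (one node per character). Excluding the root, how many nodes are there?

17

Insert word by word; a character creates a node only if that edge doesn't already exist:
  "jllalaj" → 7 new (j, l, l, a, l, a, j)
  "jllaal" → prefix "jlla" already present; 2 new (a, l)
  "jllajaa" → prefix "jlla" already present; 3 new (j, a, a)
  "jllalj" → prefix "jllal" already present; 1 new (j)
  "jllaalj" → prefix "jllaal" already present; 1 new (j)
  "jllaljaa" → prefix "jllalj" already present; 2 new (a, a)
  "jllajl" → prefix "jllaj" already present; 1 new (l)
Total nodes = 7 + 2 + 3 + 1 + 1 + 2 + 1 = 17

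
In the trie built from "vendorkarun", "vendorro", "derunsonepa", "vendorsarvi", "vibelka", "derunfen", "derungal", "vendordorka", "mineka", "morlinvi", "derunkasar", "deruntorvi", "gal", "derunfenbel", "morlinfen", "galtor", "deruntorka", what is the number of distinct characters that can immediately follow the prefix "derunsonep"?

1

Follow the path "derunsonep" to its node, then look at its outgoing edges.
Distinct next characters after "derunsonep": a.
That node has 1 child edge.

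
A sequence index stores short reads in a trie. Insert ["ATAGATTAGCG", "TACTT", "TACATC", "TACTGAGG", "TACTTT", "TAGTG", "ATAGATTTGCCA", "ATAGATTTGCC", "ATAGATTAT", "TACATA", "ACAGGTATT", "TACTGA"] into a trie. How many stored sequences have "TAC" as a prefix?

6

Filter for entries beginning with "TAC":
Words under "TAC": TACATA, TACATC, TACTGA, TACTGAGG, TACTT, TACTTT
Count: 6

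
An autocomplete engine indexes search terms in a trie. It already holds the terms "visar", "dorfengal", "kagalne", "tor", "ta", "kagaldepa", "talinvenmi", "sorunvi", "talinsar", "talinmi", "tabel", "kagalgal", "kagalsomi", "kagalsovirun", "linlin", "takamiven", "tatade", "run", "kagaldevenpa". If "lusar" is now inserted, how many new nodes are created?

4

"l" is already a path in the trie; the remaining "usar" must be added.
Each of the 4 remaining characters creates one node.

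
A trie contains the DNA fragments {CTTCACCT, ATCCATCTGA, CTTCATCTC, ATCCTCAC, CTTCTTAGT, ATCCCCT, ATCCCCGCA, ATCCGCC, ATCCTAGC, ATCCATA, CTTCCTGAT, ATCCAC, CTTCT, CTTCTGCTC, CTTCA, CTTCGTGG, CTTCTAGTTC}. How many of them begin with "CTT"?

9

Walk to "CTT"; the words in its subtree are exactly those with that prefix.
Words under "CTT": CTTCA, CTTCACCT, CTTCATCTC, CTTCCTGAT, CTTCGTGG, CTTCT, CTTCTAGTTC, CTTCTGCTC, CTTCTTAGT
Count: 9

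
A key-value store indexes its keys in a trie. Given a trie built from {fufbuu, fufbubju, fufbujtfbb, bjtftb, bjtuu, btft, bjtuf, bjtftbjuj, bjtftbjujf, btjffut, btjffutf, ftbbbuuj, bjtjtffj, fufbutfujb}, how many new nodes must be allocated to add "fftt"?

3

Walking "fftt" from the root, the first 1 characters ("f") follow existing edges; "f" is the first miss.
So 4 − 1 = 3 new nodes.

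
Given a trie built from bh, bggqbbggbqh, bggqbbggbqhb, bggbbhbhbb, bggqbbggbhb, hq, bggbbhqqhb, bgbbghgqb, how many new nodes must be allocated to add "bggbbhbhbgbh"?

3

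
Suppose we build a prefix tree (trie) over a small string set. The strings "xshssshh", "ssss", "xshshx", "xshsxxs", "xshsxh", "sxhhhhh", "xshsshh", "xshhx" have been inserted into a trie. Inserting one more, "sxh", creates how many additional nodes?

0

Every character of "sxh" already lies on an existing path (it is a prefix of some stored word).
No new nodes are needed: 0.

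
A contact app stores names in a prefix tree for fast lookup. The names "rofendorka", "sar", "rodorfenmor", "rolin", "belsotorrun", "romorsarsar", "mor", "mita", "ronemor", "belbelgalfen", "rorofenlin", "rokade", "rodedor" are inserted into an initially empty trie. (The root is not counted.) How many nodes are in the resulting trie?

81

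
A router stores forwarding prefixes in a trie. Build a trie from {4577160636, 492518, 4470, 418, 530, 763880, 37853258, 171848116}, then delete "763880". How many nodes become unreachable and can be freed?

Walk "763880" from the leaf back toward the root, removing each node that no remaining word uses.
No other word shares any prefix with "763880", so all 6 of its nodes go.
Nodes removed: 6

6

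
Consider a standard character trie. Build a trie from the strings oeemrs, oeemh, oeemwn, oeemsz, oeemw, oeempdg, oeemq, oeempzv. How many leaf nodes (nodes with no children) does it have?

7

Leaves are exactly the stored words that no other stored word extends.
Those words: "oeemh", "oeempdg", "oeempzv", "oeemq", "oeemrs", "oeemsz", "oeemwn"
Leaf count: 7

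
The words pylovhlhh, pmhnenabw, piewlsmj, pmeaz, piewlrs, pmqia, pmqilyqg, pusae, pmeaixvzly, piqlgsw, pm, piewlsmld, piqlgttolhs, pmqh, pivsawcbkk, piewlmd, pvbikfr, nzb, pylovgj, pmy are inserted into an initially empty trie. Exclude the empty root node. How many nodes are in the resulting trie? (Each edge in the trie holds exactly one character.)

Count nodes per top-level branch (shared prefixes stored once):
  'n'-branch (nzb): 3 nodes
  'p'-branch (piewlmd, piewlrs, piewlsmj, piewlsmld, piqlgsw, piqlgttolhs, pivsawcbkk, pm, pmeaixvzly, pmeaz, pmhnenabw, pmqh, pmqia, pmqilyqg, pmy, pusae, pvbikfr, pylovgj, pylovhlhh): 79 nodes
Sum: 82

82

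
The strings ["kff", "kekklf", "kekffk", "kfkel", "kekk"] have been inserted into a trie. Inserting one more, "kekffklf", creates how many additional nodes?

2

The longest prefix of "kekffklf" already in the trie is "kekffk" (length 6).
Each of the 2 remaining characters creates one node.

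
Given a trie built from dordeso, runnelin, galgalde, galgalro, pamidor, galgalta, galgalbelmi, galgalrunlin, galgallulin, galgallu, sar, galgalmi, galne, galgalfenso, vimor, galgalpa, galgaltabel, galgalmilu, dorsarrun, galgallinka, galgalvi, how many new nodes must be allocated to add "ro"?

The longest prefix of "ro" already in the trie is "r" (length 1).
Each of the 1 remaining characters creates one node.

1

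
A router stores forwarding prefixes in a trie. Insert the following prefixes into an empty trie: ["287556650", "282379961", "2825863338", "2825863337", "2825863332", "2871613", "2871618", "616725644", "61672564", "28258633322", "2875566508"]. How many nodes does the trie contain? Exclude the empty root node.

41

Count nodes per top-level branch (shared prefixes stored once):
  '2'-branch (282379961, 2825863332, 28258633322, 2825863337, 2825863338, 2871613, 2871618, 287556650, 2875566508): 32 nodes
  '6'-branch (61672564, 616725644): 9 nodes
Sum: 41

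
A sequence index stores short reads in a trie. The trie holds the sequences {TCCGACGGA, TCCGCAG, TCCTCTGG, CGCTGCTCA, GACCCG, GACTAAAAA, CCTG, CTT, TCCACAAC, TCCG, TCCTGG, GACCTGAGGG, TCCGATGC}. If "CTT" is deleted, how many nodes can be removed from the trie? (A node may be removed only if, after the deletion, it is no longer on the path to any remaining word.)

Walk "CTT" from the leaf back toward the root, removing each node that no remaining word uses.
The suffix "TT" (2 nodes) is used only by "CTT"; the node for "C" still has the child "G", so pruning stops there.
Nodes removed: 2

2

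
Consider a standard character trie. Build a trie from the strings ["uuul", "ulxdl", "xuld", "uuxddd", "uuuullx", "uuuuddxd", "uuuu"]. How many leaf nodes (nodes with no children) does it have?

A leaf is a node with no children — equivalently, the end of a word that is not a proper prefix of any other stored word.
Those words: "ulxdl", "uuul", "uuuuddxd", "uuuullx", "uuxddd", "xuld"
Leaf count: 6

6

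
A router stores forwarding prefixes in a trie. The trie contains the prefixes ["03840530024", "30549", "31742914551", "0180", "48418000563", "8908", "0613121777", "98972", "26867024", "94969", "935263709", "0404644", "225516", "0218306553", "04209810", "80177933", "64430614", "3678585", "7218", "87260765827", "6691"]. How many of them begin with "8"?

Traverse to the node for "8", then collect every word in that subtree.
Matches: "80177933", "87260765827", "8908"
Count: 3

3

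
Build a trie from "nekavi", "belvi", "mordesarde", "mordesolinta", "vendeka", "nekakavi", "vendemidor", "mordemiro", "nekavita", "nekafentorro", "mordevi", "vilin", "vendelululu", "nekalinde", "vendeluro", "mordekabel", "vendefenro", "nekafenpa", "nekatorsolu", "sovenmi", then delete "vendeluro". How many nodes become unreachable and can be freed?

A node on "vendeluro"'s path can go only if nothing else ends at it or branches off below it.
The suffix "ro" (2 nodes) is used only by "vendeluro"; the node for "vendelu" still has the child "l", so pruning stops there.
Nodes removed: 2

2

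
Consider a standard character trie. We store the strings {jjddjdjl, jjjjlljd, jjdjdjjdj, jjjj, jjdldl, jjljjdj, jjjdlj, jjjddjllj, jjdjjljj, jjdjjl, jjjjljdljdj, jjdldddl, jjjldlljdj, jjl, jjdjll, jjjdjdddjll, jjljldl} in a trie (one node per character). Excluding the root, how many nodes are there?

68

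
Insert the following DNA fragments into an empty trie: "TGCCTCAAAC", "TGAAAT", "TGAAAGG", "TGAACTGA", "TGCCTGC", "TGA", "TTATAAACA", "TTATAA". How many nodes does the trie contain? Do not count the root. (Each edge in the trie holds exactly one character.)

30

Count nodes per top-level branch (shared prefixes stored once):
  'T'-branch (TGA, TGAAAGG, TGAAAT, TGAACTGA, TGCCTCAAAC, TGCCTGC, TTATAA, TTATAAACA): 30 nodes
Sum: 30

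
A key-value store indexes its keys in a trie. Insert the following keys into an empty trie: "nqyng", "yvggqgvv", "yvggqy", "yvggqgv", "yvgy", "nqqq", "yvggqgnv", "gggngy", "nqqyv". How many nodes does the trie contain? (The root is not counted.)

27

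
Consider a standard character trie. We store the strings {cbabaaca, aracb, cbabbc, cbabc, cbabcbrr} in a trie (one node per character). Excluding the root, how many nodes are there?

19

Trace insertions, counting only characters that open a new branch:
  "cbabaaca" → 8 new (c, b, a, b, a, a, c, a)
  "aracb" → 5 new (a, r, a, c, b)
  "cbabbc" → prefix "cbab" already present; 2 new (b, c)
  "cbabc" → prefix "cbab" already present; 1 new (c)
  "cbabcbrr" → prefix "cbabc" already present; 3 new (b, r, r)
Total nodes = 8 + 5 + 2 + 1 + 3 = 19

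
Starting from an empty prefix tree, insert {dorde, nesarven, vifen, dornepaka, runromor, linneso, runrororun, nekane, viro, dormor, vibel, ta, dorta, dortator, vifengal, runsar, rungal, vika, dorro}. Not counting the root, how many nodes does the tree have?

Count nodes per top-level branch (shared prefixes stored once):
  'd'-branch (dorde, dormor, dornepaka, dorro, dorta, dortator): 21 nodes
  'l'-branch (linneso): 7 nodes
  'n'-branch (nekane, nesarven): 12 nodes
  'r'-branch (rungal, runromor, runrororun, runsar): 19 nodes
  't'-branch (ta): 2 nodes
  'v'-branch (vibel, vifen, vifengal, vika, viro): 15 nodes
Sum: 76

76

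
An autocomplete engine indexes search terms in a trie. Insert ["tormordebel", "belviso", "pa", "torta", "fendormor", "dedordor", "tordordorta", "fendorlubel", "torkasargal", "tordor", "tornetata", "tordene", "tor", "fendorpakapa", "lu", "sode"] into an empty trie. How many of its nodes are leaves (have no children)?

A leaf is a node with no children — equivalently, the end of a word that is not a proper prefix of any other stored word.
Those words: "belviso", "dedordor", "fendorlubel", "fendormor", "fendorpakapa", "lu", "pa", "sode", "tordene", "tordordorta", "torkasargal", "tormordebel", "tornetata", "torta"
Leaf count: 14

14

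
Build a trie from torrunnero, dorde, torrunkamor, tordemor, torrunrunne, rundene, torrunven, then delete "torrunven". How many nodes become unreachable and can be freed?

3

Walk "torrunven" from the leaf back toward the root, removing each node that no remaining word uses.
The suffix "ven" (3 nodes) is used only by "torrunven"; the node for "torrun" still has the child "n", so pruning stops there.
Nodes removed: 3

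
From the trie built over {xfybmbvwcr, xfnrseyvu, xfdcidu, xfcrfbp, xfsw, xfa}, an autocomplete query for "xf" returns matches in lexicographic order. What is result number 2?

DFS of the "xf" subtree visits, in order: "xfa", "xfcrfbp", "xfdcidu", "xfnrseyvu", "xfsw", "xfybmbvwcr"
The 2nd is xfcrfbp.

xfcrfbp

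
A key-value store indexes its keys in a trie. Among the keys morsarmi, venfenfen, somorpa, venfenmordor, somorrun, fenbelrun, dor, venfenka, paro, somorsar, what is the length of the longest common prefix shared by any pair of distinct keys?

6

Look for the deepest trie node that still has at least two words in its subtree.
"venfenfen" and "venfenka" agree on "venfen" (6 characters) before diverging; nothing deeper is shared.
Longest shared-prefix length: 6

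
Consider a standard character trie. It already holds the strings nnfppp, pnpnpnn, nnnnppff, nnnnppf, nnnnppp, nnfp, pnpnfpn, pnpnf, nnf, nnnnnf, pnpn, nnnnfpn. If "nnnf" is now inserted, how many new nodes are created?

Walking "nnnf" from the root, the first 3 characters ("nnn") follow existing edges; "f" is the first miss.
Each of the 1 remaining characters creates one node.

1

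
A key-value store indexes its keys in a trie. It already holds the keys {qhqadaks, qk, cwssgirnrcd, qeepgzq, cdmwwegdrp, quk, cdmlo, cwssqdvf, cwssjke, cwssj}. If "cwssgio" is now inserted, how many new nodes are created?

1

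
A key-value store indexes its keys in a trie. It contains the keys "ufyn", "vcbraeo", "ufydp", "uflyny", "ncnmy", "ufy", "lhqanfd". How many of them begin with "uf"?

4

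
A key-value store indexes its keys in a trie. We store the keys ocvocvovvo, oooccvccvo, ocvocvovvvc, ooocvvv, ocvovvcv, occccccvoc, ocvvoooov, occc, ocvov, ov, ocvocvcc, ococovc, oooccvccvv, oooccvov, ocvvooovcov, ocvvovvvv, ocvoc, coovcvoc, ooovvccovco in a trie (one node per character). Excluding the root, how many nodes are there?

77

Insert word by word; a character creates a node only if that edge doesn't already exist:
  "ocvocvovvo" → 10 new (o, c, v, o, c, v, o, v, v, o)
  "oooccvccvo" → prefix "o" already present; 9 new (o, o, c, c, v, c, c, v, o)
  "ocvocvovvvc" → prefix "ocvocvovv" already present; 2 new (v, c)
  "ooocvvv" → prefix "oooc" already present; 3 new (v, v, v)
  "ocvovvcv" → prefix "ocvo" already present; 4 new (v, v, c, v)
  "occccccvoc" → prefix "oc" already present; 8 new (c, c, c, c, c, v, o, c)
  "ocvvoooov" → prefix "ocv" already present; 6 new (v, o, o, o, o, v)
  "occc" → prefix "occc" already present; 0 new (none)
  "ocvov" → prefix "ocvov" already present; 0 new (none)
  "ov" → prefix "o" already present; 1 new (v)
  "ocvocvcc" → prefix "ocvocv" already present; 2 new (c, c)
  "ococovc" → prefix "oc" already present; 5 new (o, c, o, v, c)
  "oooccvccvv" → prefix "oooccvccv" already present; 1 new (v)
  "oooccvov" → prefix "oooccv" already present; 2 new (o, v)
  "ocvvooovcov" → prefix "ocvvooo" already present; 4 new (v, c, o, v)
  "ocvvovvvv" → prefix "ocvvo" already present; 4 new (v, v, v, v)
  "ocvoc" → prefix "ocvoc" already present; 0 new (none)
  "coovcvoc" → 8 new (c, o, o, v, c, v, o, c)
  "ooovvccovco" → prefix "ooo" already present; 8 new (v, v, c, c, o, v, c, o)
Total nodes = 10 + 9 + 2 + 3 + 4 + 8 + 6 + 0 + 0 + 1 + 2 + 5 + 1 + 2 + 4 + 4 + 0 + 8 + 8 = 77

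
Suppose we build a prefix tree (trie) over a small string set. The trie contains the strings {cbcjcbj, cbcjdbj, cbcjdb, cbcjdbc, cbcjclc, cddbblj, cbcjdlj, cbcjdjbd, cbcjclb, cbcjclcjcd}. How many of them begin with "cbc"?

9

Filter for entries beginning with "cbc":
Words under "cbc": cbcjcbj, cbcjclb, cbcjclc, cbcjclcjcd, cbcjdb, cbcjdbc, cbcjdbj, cbcjdjbd, cbcjdlj
Count: 9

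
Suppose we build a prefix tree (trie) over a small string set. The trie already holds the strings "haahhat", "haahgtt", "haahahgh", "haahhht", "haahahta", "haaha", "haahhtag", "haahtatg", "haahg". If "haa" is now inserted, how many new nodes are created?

Every character of "haa" already lies on an existing path (it is a prefix of some stored word).
No new nodes are needed: 0.

0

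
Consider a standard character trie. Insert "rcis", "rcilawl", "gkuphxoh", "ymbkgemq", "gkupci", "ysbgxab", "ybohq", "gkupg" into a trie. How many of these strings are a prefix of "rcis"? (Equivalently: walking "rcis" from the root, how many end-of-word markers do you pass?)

1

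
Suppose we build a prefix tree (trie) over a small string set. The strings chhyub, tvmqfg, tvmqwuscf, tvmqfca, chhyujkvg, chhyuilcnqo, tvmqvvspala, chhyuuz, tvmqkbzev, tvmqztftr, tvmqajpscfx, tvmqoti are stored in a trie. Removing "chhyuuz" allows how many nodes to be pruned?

2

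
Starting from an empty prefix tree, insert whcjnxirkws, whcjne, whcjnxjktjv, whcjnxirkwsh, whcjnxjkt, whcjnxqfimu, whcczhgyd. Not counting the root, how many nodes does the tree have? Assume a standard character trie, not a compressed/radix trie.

29

Trace insertions, counting only characters that open a new branch:
  "whcjnxirkws" → 11 new (w, h, c, j, n, x, i, r, k, w, s)
  "whcjne" → prefix "whcjn" already present; 1 new (e)
  "whcjnxjktjv" → prefix "whcjnx" already present; 5 new (j, k, t, j, v)
  "whcjnxirkwsh" → prefix "whcjnxirkws" already present; 1 new (h)
  "whcjnxjkt" → prefix "whcjnxjkt" already present; 0 new (none)
  "whcjnxqfimu" → prefix "whcjnx" already present; 5 new (q, f, i, m, u)
  "whcczhgyd" → prefix "whc" already present; 6 new (c, z, h, g, y, d)
Total nodes = 11 + 1 + 5 + 1 + 0 + 5 + 6 = 29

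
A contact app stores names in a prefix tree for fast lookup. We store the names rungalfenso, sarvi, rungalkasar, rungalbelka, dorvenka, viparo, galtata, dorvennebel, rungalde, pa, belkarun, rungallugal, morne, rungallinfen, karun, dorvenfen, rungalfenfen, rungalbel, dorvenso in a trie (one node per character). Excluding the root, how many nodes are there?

Insert word by word; a character creates a node only if that edge doesn't already exist:
  "rungalfenso" → 11 new (r, u, n, g, a, l, f, e, n, s, o)
  "sarvi" → 5 new (s, a, r, v, i)
  "rungalkasar" → prefix "rungal" already present; 5 new (k, a, s, a, r)
  "rungalbelka" → prefix "rungal" already present; 5 new (b, e, l, k, a)
  "dorvenka" → 8 new (d, o, r, v, e, n, k, a)
  "viparo" → 6 new (v, i, p, a, r, o)
  "galtata" → 7 new (g, a, l, t, a, t, a)
  "dorvennebel" → prefix "dorven" already present; 5 new (n, e, b, e, l)
  "rungalde" → prefix "rungal" already present; 2 new (d, e)
  "pa" → 2 new (p, a)
  "belkarun" → 8 new (b, e, l, k, a, r, u, n)
  "rungallugal" → prefix "rungal" already present; 5 new (l, u, g, a, l)
  "morne" → 5 new (m, o, r, n, e)
  "rungallinfen" → prefix "rungall" already present; 5 new (i, n, f, e, n)
  "karun" → 5 new (k, a, r, u, n)
  "dorvenfen" → prefix "dorven" already present; 3 new (f, e, n)
  "rungalfenfen" → prefix "rungalfen" already present; 3 new (f, e, n)
  "rungalbel" → prefix "rungalbel" already present; 0 new (none)
  "dorvenso" → prefix "dorven" already present; 2 new (s, o)
Total nodes = 11 + 5 + 5 + 5 + 8 + 6 + 7 + 5 + 2 + 2 + 8 + 5 + 5 + 5 + 5 + 3 + 3 + 0 + 2 = 92

92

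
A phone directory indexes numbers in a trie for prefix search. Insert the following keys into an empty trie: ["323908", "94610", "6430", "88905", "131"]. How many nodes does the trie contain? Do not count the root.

23

Insert word by word; a character creates a node only if that edge doesn't already exist:
  "323908" → 6 new (3, 2, 3, 9, 0, 8)
  "94610" → 5 new (9, 4, 6, 1, 0)
  "6430" → 4 new (6, 4, 3, 0)
  "88905" → 5 new (8, 8, 9, 0, 5)
  "131" → 3 new (1, 3, 1)
Total nodes = 6 + 5 + 4 + 5 + 3 = 23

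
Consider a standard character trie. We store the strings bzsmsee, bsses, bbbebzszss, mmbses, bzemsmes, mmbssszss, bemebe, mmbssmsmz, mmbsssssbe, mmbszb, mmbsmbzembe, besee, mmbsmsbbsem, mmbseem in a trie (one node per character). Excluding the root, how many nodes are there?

70

Trace insertions, counting only characters that open a new branch:
  "bzsmsee" → 7 new (b, z, s, m, s, e, e)
  "bsses" → prefix "b" already present; 4 new (s, s, e, s)
  "bbbebzszss" → prefix "b" already present; 9 new (b, b, e, b, z, s, z, s, s)
  "mmbses" → 6 new (m, m, b, s, e, s)
  "bzemsmes" → prefix "bz" already present; 6 new (e, m, s, m, e, s)
  "mmbssszss" → prefix "mmbs" already present; 5 new (s, s, z, s, s)
  "bemebe" → prefix "b" already present; 5 new (e, m, e, b, e)
  "mmbssmsmz" → prefix "mmbss" already present; 4 new (m, s, m, z)
  "mmbsssssbe" → prefix "mmbsss" already present; 4 new (s, s, b, e)
  "mmbszb" → prefix "mmbs" already present; 2 new (z, b)
  "mmbsmbzembe" → prefix "mmbs" already present; 7 new (m, b, z, e, m, b, e)
  "besee" → prefix "be" already present; 3 new (s, e, e)
  "mmbsmsbbsem" → prefix "mmbsm" already present; 6 new (s, b, b, s, e, m)
  "mmbseem" → prefix "mmbse" already present; 2 new (e, m)
Total nodes = 7 + 4 + 9 + 6 + 6 + 5 + 5 + 4 + 4 + 2 + 7 + 3 + 6 + 2 = 70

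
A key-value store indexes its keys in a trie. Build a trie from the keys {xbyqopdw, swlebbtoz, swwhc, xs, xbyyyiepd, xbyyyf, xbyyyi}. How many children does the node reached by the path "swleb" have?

1

Follow the path "swleb" to its node, then look at its outgoing edges.
Distinct next characters after "swleb": b.
That node has 1 child edge.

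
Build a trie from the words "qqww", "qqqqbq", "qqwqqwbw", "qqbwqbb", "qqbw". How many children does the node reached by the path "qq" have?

Follow the path "qq" to its node, then look at its outgoing edges.
Characters that immediately follow "qq" among the stored strings: {b, q, w}.
That node has 3 child edges.

3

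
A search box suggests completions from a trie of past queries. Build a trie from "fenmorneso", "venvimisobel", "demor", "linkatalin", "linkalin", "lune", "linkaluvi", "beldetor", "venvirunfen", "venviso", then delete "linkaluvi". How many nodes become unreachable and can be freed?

A node on "linkaluvi"'s path can go only if nothing else ends at it or branches off below it.
The suffix "uvi" (3 nodes) is used only by "linkaluvi"; the node for "linkal" still has the child "i", so pruning stops there.
Nodes removed: 3

3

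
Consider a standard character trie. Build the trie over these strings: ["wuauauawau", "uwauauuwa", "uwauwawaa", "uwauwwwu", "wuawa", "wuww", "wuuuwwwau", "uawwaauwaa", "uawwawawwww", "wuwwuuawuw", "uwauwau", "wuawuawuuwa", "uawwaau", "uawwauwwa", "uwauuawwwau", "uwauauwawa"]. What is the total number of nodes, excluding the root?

82

For each word, the new-node count is its length minus the longest prefix already in the trie:
  "wuauauawau" → 10 new (w, u, a, u, a, u, a, w, a, u)
  "uwauauuwa" → 9 new (u, w, a, u, a, u, u, w, a)
  "uwauwawaa" → prefix "uwau" already present; 5 new (w, a, w, a, a)
  "uwauwwwu" → prefix "uwauw" already present; 3 new (w, w, u)
  "wuawa" → prefix "wua" already present; 2 new (w, a)
  "wuww" → prefix "wu" already present; 2 new (w, w)
  "wuuuwwwau" → prefix "wu" already present; 7 new (u, u, w, w, w, a, u)
  "uawwaauwaa" → prefix "u" already present; 9 new (a, w, w, a, a, u, w, a, a)
  "uawwawawwww" → prefix "uawwa" already present; 6 new (w, a, w, w, w, w)
  "wuwwuuawuw" → prefix "wuww" already present; 6 new (u, u, a, w, u, w)
  "uwauwau" → prefix "uwauwa" already present; 1 new (u)
  "wuawuawuuwa" → prefix "wuaw" already present; 7 new (u, a, w, u, u, w, a)
  "uawwaau" → prefix "uawwaau" already present; 0 new (none)
  "uawwauwwa" → prefix "uawwa" already present; 4 new (u, w, w, a)
  "uwauuawwwau" → prefix "uwau" already present; 7 new (u, a, w, w, w, a, u)
  "uwauauwawa" → prefix "uwauau" already present; 4 new (w, a, w, a)
Total nodes = 10 + 9 + 5 + 3 + 2 + 2 + 7 + 9 + 6 + 6 + 1 + 7 + 0 + 4 + 7 + 4 = 82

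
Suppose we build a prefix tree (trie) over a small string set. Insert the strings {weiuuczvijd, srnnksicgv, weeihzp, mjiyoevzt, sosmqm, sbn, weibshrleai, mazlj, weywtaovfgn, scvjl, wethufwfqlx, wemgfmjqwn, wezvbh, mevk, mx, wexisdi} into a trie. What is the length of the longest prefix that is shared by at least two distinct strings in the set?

3

The deepest shared node is where two words last agree before diverging.
"weibshrleai" and "weiuuczvijd" agree on "wei" (3 characters) before diverging; nothing deeper is shared.
Longest shared-prefix length: 3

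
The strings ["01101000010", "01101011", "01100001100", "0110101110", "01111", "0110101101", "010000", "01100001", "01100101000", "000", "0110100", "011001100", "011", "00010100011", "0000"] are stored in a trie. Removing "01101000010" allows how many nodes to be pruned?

4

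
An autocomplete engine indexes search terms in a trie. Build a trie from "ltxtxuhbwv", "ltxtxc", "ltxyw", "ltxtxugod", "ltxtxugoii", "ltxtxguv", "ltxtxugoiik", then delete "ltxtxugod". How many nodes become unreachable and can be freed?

1

Walk "ltxtxugod" from the leaf back toward the root, removing each node that no remaining word uses.
The suffix "d" (1 node) is used only by "ltxtxugod"; the node for "ltxtxugo" still has the child "i", so pruning stops there.
Nodes removed: 1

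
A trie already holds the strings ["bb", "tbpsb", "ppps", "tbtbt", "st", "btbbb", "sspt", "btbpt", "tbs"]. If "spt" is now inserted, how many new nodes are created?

2

"s" is already a path in the trie; the remaining "pt" must be added.
So 3 − 1 = 2 new nodes.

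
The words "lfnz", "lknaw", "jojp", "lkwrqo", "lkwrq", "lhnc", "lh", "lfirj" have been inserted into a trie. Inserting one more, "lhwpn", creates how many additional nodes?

3

Walking "lhwpn" from the root, the first 2 characters ("lh") follow existing edges; "w" is the first miss.
So 5 − 2 = 3 new nodes.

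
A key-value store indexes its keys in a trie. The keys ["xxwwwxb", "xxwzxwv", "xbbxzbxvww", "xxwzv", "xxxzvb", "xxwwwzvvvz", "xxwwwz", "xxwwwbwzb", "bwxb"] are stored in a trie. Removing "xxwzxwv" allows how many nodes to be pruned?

Walk "xxwzxwv" from the leaf back toward the root, removing each node that no remaining word uses.
The suffix "xwv" (3 nodes) is used only by "xxwzxwv"; the node for "xxwz" still has the child "v", so pruning stops there.
Nodes removed: 3

3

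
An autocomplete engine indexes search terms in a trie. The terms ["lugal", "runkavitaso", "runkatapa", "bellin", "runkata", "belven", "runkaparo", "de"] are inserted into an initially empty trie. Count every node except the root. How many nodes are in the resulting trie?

For each word, the new-node count is its length minus the longest prefix already in the trie:
  "lugal" → 5 new (l, u, g, a, l)
  "runkavitaso" → 11 new (r, u, n, k, a, v, i, t, a, s, o)
  "runkatapa" → prefix "runka" already present; 4 new (t, a, p, a)
  "bellin" → 6 new (b, e, l, l, i, n)
  "runkata" → prefix "runkata" already present; 0 new (none)
  "belven" → prefix "bel" already present; 3 new (v, e, n)
  "runkaparo" → prefix "runka" already present; 4 new (p, a, r, o)
  "de" → 2 new (d, e)
Total nodes = 5 + 11 + 4 + 6 + 0 + 3 + 4 + 2 = 35

35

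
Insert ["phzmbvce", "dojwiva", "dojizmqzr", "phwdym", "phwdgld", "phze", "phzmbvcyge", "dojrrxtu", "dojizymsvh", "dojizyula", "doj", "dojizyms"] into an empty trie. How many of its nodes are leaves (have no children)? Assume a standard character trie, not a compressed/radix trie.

10

A leaf is a node with no children — equivalently, the end of a word that is not a proper prefix of any other stored word.
Those words: "dojizmqzr", "dojizymsvh", "dojizyula", "dojrrxtu", "dojwiva", "phwdgld", "phwdym", "phze", "phzmbvce", "phzmbvcyge"
Leaf count: 10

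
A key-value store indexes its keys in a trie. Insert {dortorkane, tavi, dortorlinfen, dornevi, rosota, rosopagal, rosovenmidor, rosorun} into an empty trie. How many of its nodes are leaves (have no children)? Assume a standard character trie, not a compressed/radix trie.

A leaf is a node with no children — equivalently, the end of a word that is not a proper prefix of any other stored word.
Those words: "dornevi", "dortorkane", "dortorlinfen", "rosopagal", "rosorun", "rosota", "rosovenmidor", "tavi"
Leaf count: 8

8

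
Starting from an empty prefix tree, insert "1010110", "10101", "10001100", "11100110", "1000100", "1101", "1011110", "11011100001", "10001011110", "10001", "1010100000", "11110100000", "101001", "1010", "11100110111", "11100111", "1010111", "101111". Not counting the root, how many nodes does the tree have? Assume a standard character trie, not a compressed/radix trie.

60

For each word, the new-node count is its length minus the longest prefix already in the trie:
  "1010110" → 7 new (1, 0, 1, 0, 1, 1, 0)
  "10101" → prefix "10101" already present; 0 new (none)
  "10001100" → prefix "10" already present; 6 new (0, 0, 1, 1, 0, 0)
  "11100110" → prefix "1" already present; 7 new (1, 1, 0, 0, 1, 1, 0)
  "1000100" → prefix "10001" already present; 2 new (0, 0)
  "1101" → prefix "11" already present; 2 new (0, 1)
  "1011110" → prefix "101" already present; 4 new (1, 1, 1, 0)
  "11011100001" → prefix "1101" already present; 7 new (1, 1, 0, 0, 0, 0, 1)
  "10001011110" → prefix "100010" already present; 5 new (1, 1, 1, 1, 0)
  "10001" → prefix "10001" already present; 0 new (none)
  "1010100000" → prefix "10101" already present; 5 new (0, 0, 0, 0, 0)
  "11110100000" → prefix "111" already present; 8 new (1, 0, 1, 0, 0, 0, 0, 0)
  "101001" → prefix "1010" already present; 2 new (0, 1)
  "1010" → prefix "1010" already present; 0 new (none)
  "11100110111" → prefix "11100110" already present; 3 new (1, 1, 1)
  "11100111" → prefix "1110011" already present; 1 new (1)
  "1010111" → prefix "101011" already present; 1 new (1)
  "101111" → prefix "101111" already present; 0 new (none)
Total nodes = 7 + 0 + 6 + 7 + 2 + 2 + 4 + 7 + 5 + 0 + 5 + 8 + 2 + 0 + 3 + 1 + 1 + 0 = 60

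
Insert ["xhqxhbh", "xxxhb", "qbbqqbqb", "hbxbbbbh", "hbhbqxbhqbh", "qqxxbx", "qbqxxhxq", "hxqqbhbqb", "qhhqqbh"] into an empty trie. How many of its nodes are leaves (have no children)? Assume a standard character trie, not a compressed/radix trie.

Leaves are exactly the stored words that no other stored word extends.
Those words: "hbhbqxbhqbh", "hbxbbbbh", "hxqqbhbqb", "qbbqqbqb", "qbqxxhxq", "qhhqqbh", "qqxxbx", "xhqxhbh", "xxxhb"
Leaf count: 9

9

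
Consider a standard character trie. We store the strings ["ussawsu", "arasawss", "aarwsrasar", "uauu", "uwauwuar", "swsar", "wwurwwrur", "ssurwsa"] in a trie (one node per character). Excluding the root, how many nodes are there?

54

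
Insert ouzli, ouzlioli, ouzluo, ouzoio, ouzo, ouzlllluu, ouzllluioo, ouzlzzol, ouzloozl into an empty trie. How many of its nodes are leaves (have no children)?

A leaf is a node with no children — equivalently, the end of a word that is not a proper prefix of any other stored word.
Those words: "ouzlioli", "ouzlllluu", "ouzllluioo", "ouzloozl", "ouzluo", "ouzlzzol", "ouzoio"
Leaf count: 7

7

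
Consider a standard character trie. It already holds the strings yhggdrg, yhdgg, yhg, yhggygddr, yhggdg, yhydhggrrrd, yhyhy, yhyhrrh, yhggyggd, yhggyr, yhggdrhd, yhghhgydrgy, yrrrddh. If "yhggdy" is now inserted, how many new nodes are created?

1

Walking "yhggdy" from the root, the first 5 characters ("yhggd") follow existing edges; "y" is the first miss.
New nodes needed: |"yhggdy"| − 5 = 6 − 5 = 1.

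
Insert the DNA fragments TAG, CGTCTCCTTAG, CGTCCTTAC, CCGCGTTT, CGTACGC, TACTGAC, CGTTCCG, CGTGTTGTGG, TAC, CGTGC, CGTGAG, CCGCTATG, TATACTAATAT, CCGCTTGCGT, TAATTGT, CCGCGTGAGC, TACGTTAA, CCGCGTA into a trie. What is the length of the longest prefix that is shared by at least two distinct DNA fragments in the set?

6

Equivalently: take the maximum, over all pairs, of their longest common prefix length.
"CCGCGTA" and "CCGCGTGAGC" agree on "CCGCGT" (6 characters) before diverging; nothing deeper is shared.
Longest shared-prefix length: 6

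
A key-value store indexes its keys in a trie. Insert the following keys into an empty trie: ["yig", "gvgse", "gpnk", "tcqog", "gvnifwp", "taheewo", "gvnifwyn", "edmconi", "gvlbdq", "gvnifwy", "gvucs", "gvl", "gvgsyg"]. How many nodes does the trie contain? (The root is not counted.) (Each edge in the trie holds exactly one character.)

For each word, the new-node count is its length minus the longest prefix already in the trie:
  "yig" → 3 new (y, i, g)
  "gvgse" → 5 new (g, v, g, s, e)
  "gpnk" → prefix "g" already present; 3 new (p, n, k)
  "tcqog" → 5 new (t, c, q, o, g)
  "gvnifwp" → prefix "gv" already present; 5 new (n, i, f, w, p)
  "taheewo" → prefix "t" already present; 6 new (a, h, e, e, w, o)
  "gvnifwyn" → prefix "gvnifw" already present; 2 new (y, n)
  "edmconi" → 7 new (e, d, m, c, o, n, i)
  "gvlbdq" → prefix "gv" already present; 4 new (l, b, d, q)
  "gvnifwy" → prefix "gvnifwy" already present; 0 new (none)
  "gvucs" → prefix "gv" already present; 3 new (u, c, s)
  "gvl" → prefix "gvl" already present; 0 new (none)
  "gvgsyg" → prefix "gvgs" already present; 2 new (y, g)
Total nodes = 3 + 5 + 3 + 5 + 5 + 6 + 2 + 7 + 4 + 0 + 3 + 0 + 2 = 45

45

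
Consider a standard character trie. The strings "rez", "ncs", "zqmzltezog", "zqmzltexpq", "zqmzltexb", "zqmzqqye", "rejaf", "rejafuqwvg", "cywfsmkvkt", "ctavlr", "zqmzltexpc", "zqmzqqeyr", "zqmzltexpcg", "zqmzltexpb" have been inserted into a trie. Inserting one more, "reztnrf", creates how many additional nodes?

4

Walking "reztnrf" from the root, the first 3 characters ("rez") follow existing edges; "t" is the first miss.
New nodes needed: |"reztnrf"| − 3 = 7 − 3 = 4.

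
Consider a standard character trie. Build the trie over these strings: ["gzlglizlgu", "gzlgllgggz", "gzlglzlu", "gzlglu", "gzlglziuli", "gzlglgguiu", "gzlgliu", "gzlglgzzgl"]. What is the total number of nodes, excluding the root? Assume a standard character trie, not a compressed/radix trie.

Count nodes per top-level branch (shared prefixes stored once):
  'g'-branch (gzlglgguiu, gzlglgzzgl, gzlgliu, gzlglizlgu, gzlgllgggz, gzlglu, gzlglziuli, gzlglzlu): 33 nodes
Sum: 33

33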